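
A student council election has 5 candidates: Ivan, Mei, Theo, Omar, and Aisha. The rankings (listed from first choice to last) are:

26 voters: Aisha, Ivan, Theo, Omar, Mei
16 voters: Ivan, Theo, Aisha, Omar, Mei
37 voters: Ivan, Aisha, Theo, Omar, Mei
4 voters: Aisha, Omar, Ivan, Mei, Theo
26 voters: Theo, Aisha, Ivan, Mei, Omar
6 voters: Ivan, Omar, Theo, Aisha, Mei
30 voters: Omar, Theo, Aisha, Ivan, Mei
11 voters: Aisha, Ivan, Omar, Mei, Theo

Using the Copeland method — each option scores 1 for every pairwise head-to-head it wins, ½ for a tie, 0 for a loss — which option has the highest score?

Ivan: beats Mei, Theo, and Omar; loses to Aisha → score 3.
Mei: loses to Ivan, Theo, Omar, and Aisha → score 0.
Theo: beats Mei and Omar; ties Aisha; loses to Ivan → score 2.5.
Omar: beats Mei; loses to Ivan, Theo, and Aisha → score 1.
Aisha: beats Ivan, Mei, and Omar; ties Theo → score 3.5.
Aisha has the best pairwise record.

Aisha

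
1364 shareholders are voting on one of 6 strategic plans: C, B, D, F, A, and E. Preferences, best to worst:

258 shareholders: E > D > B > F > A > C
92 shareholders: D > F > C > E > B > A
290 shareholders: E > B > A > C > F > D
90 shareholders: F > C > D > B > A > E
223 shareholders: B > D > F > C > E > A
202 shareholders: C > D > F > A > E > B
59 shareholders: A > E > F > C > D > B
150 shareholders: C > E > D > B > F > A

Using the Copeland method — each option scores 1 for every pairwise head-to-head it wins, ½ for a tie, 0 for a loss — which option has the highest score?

E

C: beats D, A, and E; loses to B and F → score 3.
B: beats C, F, and A; loses to D and E → score 3.
D: beats B, F, and A; loses to C and E → score 3.
F: beats C and A; loses to B, D, and E → score 2.
A: loses to C, B, D, F, and E → score 0.
E: beats B, D, F, and A; loses to C → score 4.
E has the best pairwise record.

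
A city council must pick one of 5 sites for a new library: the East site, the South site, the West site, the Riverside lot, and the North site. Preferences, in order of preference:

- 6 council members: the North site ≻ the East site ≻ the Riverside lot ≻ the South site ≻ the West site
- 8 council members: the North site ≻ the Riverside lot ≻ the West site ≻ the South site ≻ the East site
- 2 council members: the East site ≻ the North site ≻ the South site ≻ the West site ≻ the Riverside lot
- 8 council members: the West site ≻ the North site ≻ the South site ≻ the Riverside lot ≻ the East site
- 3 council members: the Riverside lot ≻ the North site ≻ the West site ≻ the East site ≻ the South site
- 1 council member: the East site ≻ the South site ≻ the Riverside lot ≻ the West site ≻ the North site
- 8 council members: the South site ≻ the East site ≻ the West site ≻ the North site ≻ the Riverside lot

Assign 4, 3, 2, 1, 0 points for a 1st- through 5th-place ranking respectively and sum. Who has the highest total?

the East site: 6·3 + 8·0 + 2·4 + 8·0 + 3·1 + 1·4 + 8·3 = 57
the South site: 6·1 + 8·1 + 2·2 + 8·2 + 3·0 + 1·3 + 8·4 = 69
the West site: 6·0 + 8·2 + 2·1 + 8·4 + 3·2 + 1·1 + 8·2 = 73
the Riverside lot: 6·2 + 8·3 + 2·0 + 8·1 + 3·4 + 1·2 + 8·0 = 58
the North site: 6·4 + 8·4 + 2·3 + 8·3 + 3·3 + 1·0 + 8·1 = 103
the North site has the highest Borda score (103).

the North site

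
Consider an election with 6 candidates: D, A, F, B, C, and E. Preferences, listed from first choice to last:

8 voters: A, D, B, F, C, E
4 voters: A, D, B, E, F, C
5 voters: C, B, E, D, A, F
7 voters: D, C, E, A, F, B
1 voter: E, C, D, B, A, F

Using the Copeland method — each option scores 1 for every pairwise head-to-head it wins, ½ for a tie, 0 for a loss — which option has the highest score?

D: beats A, F, B, C, and E → score 5.
A: beats F and B; loses to D, C, and E → score 2.
F: loses to D, A, B, C, and E → score 0.
B: beats F and E; loses to D, A, and C → score 2.
C: beats A, F, B, and E; loses to D → score 4.
E: beats A and F; loses to D, B, and C → score 2.
D has the best pairwise record.

D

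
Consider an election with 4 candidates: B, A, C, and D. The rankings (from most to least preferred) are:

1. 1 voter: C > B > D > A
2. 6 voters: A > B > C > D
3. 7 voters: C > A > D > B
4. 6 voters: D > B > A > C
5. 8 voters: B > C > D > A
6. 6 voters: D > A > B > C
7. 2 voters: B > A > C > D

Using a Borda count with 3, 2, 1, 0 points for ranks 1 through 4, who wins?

B

B: 1·2 + 6·2 + 7·0 + 6·2 + 8·3 + 6·1 + 2·3 = 62
A: 1·0 + 6·3 + 7·2 + 6·1 + 8·0 + 6·2 + 2·2 = 54
C: 1·3 + 6·1 + 7·3 + 6·0 + 8·2 + 6·0 + 2·1 = 48
D: 1·1 + 6·0 + 7·1 + 6·3 + 8·1 + 6·3 + 2·0 = 52
B has the highest Borda score (62).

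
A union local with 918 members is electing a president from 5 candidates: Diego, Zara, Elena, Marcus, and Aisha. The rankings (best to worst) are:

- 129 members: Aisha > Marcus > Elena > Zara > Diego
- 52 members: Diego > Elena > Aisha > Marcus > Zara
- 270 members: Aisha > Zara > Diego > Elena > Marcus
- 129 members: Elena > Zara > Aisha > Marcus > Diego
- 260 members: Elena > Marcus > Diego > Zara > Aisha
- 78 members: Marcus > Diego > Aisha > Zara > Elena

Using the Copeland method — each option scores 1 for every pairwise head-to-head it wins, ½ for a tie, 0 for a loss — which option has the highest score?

Diego: loses to Zara, Elena, Marcus, and Aisha → score 0.
Zara: beats Diego; loses to Elena, Marcus, and Aisha → score 1.
Elena: beats Diego, Zara, and Marcus; loses to Aisha → score 3.
Marcus: beats Diego and Zara; loses to Elena and Aisha → score 2.
Aisha: beats Diego, Zara, Elena, and Marcus → score 4.
Aisha has the best pairwise record.

Aisha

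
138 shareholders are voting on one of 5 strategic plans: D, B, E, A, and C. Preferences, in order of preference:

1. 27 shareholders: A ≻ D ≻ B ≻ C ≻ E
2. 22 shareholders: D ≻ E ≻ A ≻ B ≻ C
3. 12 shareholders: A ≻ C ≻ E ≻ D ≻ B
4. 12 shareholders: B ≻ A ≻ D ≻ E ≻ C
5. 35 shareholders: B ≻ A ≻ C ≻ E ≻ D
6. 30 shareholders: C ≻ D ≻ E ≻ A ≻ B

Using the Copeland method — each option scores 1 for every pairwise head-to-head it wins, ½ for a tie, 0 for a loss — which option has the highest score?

A

D: beats B and E; loses to A and C → score 2.
B: beats E and C; loses to D and A → score 2.
E: loses to D, B, A, and C → score 0.
A: beats D, B, E, and C → score 4.
C: beats D and E; loses to B and A → score 2.
A has the best pairwise record.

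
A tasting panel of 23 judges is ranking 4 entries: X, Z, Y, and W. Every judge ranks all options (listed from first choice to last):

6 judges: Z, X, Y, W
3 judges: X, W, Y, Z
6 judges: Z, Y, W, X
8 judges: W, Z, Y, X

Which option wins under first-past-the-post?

First-place votes: X 3, Z 12, Y 0, W 8.
Z has the most first-place votes.

Z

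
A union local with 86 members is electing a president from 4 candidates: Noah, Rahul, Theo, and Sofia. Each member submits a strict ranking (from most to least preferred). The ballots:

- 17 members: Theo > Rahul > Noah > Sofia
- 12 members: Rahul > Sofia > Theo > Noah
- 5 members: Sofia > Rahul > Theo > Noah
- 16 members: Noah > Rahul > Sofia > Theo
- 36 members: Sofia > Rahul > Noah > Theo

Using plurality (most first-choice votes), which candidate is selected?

Sofia

First-place votes: Noah 16, Rahul 12, Theo 17, Sofia 41.
Sofia has the most first-place votes.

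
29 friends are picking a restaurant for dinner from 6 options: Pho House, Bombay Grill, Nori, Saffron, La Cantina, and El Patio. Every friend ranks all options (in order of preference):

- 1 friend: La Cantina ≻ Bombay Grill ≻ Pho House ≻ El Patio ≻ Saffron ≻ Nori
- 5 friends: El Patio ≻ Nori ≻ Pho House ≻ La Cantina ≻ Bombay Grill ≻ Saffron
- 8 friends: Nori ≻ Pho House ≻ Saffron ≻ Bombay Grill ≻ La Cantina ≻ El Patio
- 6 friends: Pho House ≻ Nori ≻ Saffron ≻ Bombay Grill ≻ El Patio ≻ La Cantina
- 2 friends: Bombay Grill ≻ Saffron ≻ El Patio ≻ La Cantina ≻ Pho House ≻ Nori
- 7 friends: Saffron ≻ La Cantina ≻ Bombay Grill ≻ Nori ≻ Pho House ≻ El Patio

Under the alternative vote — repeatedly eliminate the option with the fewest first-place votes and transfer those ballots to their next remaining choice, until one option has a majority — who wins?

Nori

Round 1: Pho House 6, Bombay Grill 2, Nori 8, Saffron 7, La Cantina 1, El Patio 5. Eliminate La Cantina.
Round 2: Pho House 6, Bombay Grill 3, Nori 8, Saffron 7, El Patio 5. Eliminate Bombay Grill.
Round 3: Pho House 7, Nori 8, Saffron 9, El Patio 5. Eliminate El Patio.
Round 4: Pho House 7, Nori 13, Saffron 9. Eliminate Pho House.
Round 5: Nori 19, Saffron 10. Nori has a majority.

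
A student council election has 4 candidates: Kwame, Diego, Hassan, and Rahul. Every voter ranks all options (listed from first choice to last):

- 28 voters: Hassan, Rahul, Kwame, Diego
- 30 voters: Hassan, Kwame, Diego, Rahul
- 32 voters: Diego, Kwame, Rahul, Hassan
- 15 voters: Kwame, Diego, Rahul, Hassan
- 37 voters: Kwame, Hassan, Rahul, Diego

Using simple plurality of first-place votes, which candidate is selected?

Hassan

First-place votes: Kwame 52, Diego 32, Hassan 58, Rahul 0.
Hassan has the most first-place votes.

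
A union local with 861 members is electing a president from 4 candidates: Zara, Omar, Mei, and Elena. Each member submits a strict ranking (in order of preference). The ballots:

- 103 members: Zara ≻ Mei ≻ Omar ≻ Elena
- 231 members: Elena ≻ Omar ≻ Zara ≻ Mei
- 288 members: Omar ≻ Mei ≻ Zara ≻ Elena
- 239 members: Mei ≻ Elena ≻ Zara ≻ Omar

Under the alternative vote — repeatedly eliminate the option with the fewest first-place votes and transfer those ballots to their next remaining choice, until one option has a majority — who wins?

Round 1: Zara 103, Omar 288, Mei 239, Elena 231. Eliminate Zara.
Round 2: Omar 288, Mei 342, Elena 231. Eliminate Elena.
Round 3: Omar 519, Mei 342. Omar has a majority.

Omar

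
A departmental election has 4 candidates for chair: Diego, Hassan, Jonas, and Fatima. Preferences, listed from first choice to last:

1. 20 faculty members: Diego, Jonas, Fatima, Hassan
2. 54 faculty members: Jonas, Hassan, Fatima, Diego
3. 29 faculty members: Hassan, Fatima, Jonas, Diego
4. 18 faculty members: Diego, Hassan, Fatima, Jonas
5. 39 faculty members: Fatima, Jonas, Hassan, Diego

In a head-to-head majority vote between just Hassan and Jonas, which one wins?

Jonas

Voters preferring Hassan to Jonas: 47; preferring Jonas to Hassan: 113.
Jonas wins the head-to-head.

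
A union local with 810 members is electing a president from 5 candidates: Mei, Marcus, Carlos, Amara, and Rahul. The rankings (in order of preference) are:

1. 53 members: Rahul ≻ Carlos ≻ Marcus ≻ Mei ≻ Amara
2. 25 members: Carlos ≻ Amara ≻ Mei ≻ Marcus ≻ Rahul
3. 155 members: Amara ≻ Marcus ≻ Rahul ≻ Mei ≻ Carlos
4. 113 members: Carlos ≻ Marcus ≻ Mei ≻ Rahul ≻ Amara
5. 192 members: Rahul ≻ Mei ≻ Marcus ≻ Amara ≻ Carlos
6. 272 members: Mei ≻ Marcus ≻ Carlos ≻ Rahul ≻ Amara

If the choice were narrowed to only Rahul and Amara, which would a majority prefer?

Voters preferring Rahul to Amara: 630; preferring Amara to Rahul: 180.
Rahul wins the head-to-head.

Rahul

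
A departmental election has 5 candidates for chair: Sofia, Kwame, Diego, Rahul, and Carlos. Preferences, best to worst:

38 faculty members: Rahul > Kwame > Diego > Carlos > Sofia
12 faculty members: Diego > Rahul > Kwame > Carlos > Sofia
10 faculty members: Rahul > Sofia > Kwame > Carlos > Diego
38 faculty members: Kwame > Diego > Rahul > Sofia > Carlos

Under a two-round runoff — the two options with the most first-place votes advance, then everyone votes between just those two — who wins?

Round 1 first-place votes: Sofia 0, Kwame 38, Diego 12, Rahul 48, Carlos 0.
Rahul and Kwame advance.
Runoff: Rahul is preferred to Kwame by 60 voters; Kwame by 38.
Rahul wins the runoff.

Rahul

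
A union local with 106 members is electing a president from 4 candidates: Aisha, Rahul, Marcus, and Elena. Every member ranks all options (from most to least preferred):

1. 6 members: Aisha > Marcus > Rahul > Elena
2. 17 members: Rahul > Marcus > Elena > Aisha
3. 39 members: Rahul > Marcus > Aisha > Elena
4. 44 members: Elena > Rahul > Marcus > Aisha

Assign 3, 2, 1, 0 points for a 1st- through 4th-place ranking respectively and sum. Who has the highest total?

Rahul

Aisha: 6·3 + 17·0 + 39·1 + 44·0 = 57
Rahul: 6·1 + 17·3 + 39·3 + 44·2 = 262
Marcus: 6·2 + 17·2 + 39·2 + 44·1 = 168
Elena: 6·0 + 17·1 + 39·0 + 44·3 = 149
Rahul has the highest Borda score (262).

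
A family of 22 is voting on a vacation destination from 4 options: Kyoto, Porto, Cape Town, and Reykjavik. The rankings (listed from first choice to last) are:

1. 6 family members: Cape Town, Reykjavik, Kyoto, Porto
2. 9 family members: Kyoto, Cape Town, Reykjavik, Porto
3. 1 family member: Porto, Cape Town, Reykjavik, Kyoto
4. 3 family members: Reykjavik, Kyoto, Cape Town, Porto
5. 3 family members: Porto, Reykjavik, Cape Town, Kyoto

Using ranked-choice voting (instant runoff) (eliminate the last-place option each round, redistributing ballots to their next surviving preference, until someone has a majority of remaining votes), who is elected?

Round 1: Kyoto 9, Porto 4, Cape Town 6, Reykjavik 3. Eliminate Reykjavik.
Round 2: Kyoto 12, Porto 4, Cape Town 6. Kyoto has a majority.

Kyoto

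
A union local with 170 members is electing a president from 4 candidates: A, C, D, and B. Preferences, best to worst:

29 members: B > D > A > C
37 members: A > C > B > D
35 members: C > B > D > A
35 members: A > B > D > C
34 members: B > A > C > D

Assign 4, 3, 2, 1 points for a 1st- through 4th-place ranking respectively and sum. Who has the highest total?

B

A: 29·2 + 37·4 + 35·1 + 35·4 + 34·3 = 483
C: 29·1 + 37·3 + 35·4 + 35·1 + 34·2 = 383
D: 29·3 + 37·1 + 35·2 + 35·2 + 34·1 = 298
B: 29·4 + 37·2 + 35·3 + 35·3 + 34·4 = 536
B has the highest Borda score (536).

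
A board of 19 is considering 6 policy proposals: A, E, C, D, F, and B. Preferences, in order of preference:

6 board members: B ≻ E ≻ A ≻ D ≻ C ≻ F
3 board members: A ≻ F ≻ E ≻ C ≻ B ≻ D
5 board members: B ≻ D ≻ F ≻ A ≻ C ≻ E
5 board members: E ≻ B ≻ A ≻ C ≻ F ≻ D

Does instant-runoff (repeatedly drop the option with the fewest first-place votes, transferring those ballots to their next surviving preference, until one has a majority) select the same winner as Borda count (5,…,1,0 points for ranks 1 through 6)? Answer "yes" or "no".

yes

Instant-runoff — R1 A 3, E 5, C 0, D 0, F 0, B 11 (B winner). Winner: B.
Borda — scores: A 58, E 58, C 27, D 32, F 32, B 78. Winner: B.
The two methods agree.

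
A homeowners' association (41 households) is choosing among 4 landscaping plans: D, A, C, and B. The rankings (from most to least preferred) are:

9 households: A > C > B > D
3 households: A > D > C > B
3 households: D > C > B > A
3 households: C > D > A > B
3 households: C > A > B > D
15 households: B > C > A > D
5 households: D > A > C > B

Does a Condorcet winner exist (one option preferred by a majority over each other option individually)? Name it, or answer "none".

C

C vs D: 30–11 for C.
C vs A: 24–17 for C.
C vs B: 26–15 for C.
C beats every other option head-to-head.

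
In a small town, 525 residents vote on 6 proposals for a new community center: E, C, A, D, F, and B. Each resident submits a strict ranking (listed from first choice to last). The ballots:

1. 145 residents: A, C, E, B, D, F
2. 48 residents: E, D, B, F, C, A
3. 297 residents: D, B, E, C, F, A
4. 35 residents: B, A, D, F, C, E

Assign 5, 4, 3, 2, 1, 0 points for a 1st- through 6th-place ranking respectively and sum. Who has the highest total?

D

E: 145·3 + 48·5 + 297·3 + 35·0 = 1566
C: 145·4 + 48·1 + 297·2 + 35·1 = 1257
A: 145·5 + 48·0 + 297·0 + 35·4 = 865
D: 145·1 + 48·4 + 297·5 + 35·3 = 1927
F: 145·0 + 48·2 + 297·1 + 35·2 = 463
B: 145·2 + 48·3 + 297·4 + 35·5 = 1797
D has the highest Borda score (1927).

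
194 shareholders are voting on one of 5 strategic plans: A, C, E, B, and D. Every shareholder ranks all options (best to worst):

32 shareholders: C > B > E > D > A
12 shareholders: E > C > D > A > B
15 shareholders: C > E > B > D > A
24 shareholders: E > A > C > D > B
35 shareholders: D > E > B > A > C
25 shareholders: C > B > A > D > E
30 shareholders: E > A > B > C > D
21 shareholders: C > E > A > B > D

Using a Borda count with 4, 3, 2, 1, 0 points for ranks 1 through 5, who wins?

E

A: 32·0 + 12·1 + 15·0 + 24·3 + 35·1 + 25·2 + 30·3 + 21·2 = 301
C: 32·4 + 12·3 + 15·4 + 24·2 + 35·0 + 25·4 + 30·1 + 21·4 = 486
E: 32·2 + 12·4 + 15·3 + 24·4 + 35·3 + 25·0 + 30·4 + 21·3 = 541
B: 32·3 + 12·0 + 15·2 + 24·0 + 35·2 + 25·3 + 30·2 + 21·1 = 352
D: 32·1 + 12·2 + 15·1 + 24·1 + 35·4 + 25·1 + 30·0 + 21·0 = 260
E has the highest Borda score (541).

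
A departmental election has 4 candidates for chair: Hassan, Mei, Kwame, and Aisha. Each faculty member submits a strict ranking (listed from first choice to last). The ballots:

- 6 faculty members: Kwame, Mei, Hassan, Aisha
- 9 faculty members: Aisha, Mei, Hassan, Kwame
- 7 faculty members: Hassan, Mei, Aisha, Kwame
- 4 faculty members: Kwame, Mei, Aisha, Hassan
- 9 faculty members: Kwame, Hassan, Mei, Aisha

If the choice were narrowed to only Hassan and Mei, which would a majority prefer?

Mei

Voters preferring Hassan to Mei: 16; preferring Mei to Hassan: 19.
Mei wins the head-to-head.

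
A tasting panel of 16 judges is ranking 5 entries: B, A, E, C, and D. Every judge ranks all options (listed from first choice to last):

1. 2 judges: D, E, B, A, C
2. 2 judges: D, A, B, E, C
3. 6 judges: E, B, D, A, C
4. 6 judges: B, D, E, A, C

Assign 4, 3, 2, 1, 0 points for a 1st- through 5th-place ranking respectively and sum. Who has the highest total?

B

B: 2·2 + 2·2 + 6·3 + 6·4 = 50
A: 2·1 + 2·3 + 6·1 + 6·1 = 20
E: 2·3 + 2·1 + 6·4 + 6·2 = 44
C: 2·0 + 2·0 + 6·0 + 6·0 = 0
D: 2·4 + 2·4 + 6·2 + 6·3 = 46
B has the highest Borda score (50).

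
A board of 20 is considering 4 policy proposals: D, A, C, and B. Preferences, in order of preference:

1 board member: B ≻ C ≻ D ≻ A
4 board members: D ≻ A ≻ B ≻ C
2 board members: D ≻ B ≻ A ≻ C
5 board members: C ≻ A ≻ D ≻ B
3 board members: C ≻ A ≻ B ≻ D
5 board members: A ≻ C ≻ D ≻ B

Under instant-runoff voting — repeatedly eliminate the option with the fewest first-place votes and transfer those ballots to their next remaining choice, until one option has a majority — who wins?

Round 1: D 6, A 5, C 8, B 1. Eliminate B.
Round 2: D 6, A 5, C 9. Eliminate A.
Round 3: D 6, C 14. C has a majority.

C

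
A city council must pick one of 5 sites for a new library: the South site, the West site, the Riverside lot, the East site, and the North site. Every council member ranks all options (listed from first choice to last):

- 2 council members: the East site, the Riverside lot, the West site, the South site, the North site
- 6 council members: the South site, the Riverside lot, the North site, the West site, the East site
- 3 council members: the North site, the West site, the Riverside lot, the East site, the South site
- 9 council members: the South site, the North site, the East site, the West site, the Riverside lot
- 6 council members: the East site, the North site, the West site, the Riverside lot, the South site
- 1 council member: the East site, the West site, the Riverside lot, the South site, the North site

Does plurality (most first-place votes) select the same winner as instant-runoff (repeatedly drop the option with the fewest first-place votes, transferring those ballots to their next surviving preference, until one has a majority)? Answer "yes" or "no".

Plurality — first-place votes: the South site 15, the West site 0, the Riverside lot 0, the East site 9, the North site 3. Winner: the South site.
Instant-runoff — R1 the South site 15, the West site 0, the Riverside lot 0, the East site 9, the North site 3 (the South site winner). Winner: the South site.
The two methods agree.

yes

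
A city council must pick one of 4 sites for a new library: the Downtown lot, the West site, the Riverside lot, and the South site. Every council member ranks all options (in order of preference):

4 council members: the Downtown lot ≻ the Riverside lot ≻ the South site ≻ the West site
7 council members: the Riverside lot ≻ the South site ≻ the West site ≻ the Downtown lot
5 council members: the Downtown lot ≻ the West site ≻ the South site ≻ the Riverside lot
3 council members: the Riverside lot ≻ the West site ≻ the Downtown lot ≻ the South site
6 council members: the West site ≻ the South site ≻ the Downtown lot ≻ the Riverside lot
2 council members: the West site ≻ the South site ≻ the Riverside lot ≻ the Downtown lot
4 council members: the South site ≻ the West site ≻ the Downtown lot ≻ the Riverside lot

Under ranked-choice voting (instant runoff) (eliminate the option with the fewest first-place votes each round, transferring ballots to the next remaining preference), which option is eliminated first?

the South site

Round 1: the Downtown lot 9, the West site 8, the Riverside lot 10, the South site 4. Eliminate the South site.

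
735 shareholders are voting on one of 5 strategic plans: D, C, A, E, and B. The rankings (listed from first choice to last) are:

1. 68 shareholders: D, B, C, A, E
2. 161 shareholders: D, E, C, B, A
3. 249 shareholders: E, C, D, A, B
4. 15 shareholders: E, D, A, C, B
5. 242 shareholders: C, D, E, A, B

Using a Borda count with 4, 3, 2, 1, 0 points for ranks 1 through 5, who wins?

C

D: 68·4 + 161·4 + 249·2 + 15·3 + 242·3 = 2185
C: 68·2 + 161·2 + 249·3 + 15·1 + 242·4 = 2188
A: 68·1 + 161·0 + 249·1 + 15·2 + 242·1 = 589
E: 68·0 + 161·3 + 249·4 + 15·4 + 242·2 = 2023
B: 68·3 + 161·1 + 249·0 + 15·0 + 242·0 = 365
C has the highest Borda score (2188).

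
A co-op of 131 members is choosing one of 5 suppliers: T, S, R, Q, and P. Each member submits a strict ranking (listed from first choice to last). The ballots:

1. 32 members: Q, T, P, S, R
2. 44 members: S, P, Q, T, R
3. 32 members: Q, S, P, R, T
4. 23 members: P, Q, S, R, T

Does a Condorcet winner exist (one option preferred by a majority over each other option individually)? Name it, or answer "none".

none

Checking pairwise contests:
S beats T 99–32.
Q beats S 87–44.
T beats R 76–55.
P beats Q 67–64.
S beats P 76–55.
Every option loses at least one head-to-head, so there is no Condorcet winner.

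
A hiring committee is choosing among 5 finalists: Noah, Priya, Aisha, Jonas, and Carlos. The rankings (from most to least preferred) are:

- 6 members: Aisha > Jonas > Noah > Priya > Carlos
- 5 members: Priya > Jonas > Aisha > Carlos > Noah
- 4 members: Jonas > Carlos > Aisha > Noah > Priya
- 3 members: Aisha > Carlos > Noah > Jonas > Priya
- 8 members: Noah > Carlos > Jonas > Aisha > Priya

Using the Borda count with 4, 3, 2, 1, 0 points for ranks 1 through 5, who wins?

Jonas

Noah: 6·2 + 5·0 + 4·1 + 3·2 + 8·4 = 54
Priya: 6·1 + 5·4 + 4·0 + 3·0 + 8·0 = 26
Aisha: 6·4 + 5·2 + 4·2 + 3·4 + 8·1 = 62
Jonas: 6·3 + 5·3 + 4·4 + 3·1 + 8·2 = 68
Carlos: 6·0 + 5·1 + 4·3 + 3·3 + 8·3 = 50
Jonas has the highest Borda score (68).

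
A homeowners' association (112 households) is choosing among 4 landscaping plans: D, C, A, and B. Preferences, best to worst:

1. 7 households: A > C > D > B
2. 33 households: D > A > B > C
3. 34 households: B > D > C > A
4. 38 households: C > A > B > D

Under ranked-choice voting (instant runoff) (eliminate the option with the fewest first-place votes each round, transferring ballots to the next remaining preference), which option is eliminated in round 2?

Round 1: D 33, C 38, A 7, B 34. Eliminate A.
Round 2: D 33, C 45, B 34. Eliminate D.

D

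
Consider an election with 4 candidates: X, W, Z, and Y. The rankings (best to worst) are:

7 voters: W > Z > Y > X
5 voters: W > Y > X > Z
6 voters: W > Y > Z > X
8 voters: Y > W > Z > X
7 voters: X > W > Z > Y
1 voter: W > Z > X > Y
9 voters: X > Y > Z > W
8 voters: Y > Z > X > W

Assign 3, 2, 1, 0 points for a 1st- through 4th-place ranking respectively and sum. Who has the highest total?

X: 7·0 + 5·1 + 6·0 + 8·0 + 7·3 + 1·1 + 9·3 + 8·1 = 62
W: 7·3 + 5·3 + 6·3 + 8·2 + 7·2 + 1·3 + 9·0 + 8·0 = 87
Z: 7·2 + 5·0 + 6·1 + 8·1 + 7·1 + 1·2 + 9·1 + 8·2 = 62
Y: 7·1 + 5·2 + 6·2 + 8·3 + 7·0 + 1·0 + 9·2 + 8·3 = 95
Y has the highest Borda score (95).

Y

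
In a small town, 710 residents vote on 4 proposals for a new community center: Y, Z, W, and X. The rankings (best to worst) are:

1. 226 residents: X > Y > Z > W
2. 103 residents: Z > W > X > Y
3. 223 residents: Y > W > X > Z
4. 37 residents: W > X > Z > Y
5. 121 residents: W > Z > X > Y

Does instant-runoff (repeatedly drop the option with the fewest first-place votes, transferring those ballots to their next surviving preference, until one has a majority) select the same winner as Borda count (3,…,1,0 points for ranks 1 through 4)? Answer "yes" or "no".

no

Instant-runoff — R1 Y 223, Z 103, W 158, X 226 (Z out); R2 Y 223, W 261, X 226 (Y out); R3 W 484, X 226 (W winner). Winner: W.
Borda — scores: Y 1121, Z 814, W 1126, X 1199. Winner: X.
The two methods disagree.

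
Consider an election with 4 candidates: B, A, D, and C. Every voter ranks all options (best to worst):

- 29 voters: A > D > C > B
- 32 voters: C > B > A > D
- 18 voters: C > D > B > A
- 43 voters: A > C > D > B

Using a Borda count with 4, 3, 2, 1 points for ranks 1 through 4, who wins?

B: 29·1 + 32·3 + 18·2 + 43·1 = 204
A: 29·4 + 32·2 + 18·1 + 43·4 = 370
D: 29·3 + 32·1 + 18·3 + 43·2 = 259
C: 29·2 + 32·4 + 18·4 + 43·3 = 387
C has the highest Borda score (387).

C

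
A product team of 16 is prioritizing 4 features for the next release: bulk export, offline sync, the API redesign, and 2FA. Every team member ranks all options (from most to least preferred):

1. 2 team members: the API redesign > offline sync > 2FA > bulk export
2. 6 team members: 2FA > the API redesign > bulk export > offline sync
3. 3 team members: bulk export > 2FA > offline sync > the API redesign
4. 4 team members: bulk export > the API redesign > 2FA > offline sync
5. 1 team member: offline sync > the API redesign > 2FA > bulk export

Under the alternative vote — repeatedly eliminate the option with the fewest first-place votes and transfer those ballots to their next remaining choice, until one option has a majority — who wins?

Round 1: bulk export 7, offline sync 1, the API redesign 2, 2FA 6. Eliminate offline sync.
Round 2: bulk export 7, the API redesign 3, 2FA 6. Eliminate the API redesign.
Round 3: bulk export 7, 2FA 9. 2FA has a majority.

2FA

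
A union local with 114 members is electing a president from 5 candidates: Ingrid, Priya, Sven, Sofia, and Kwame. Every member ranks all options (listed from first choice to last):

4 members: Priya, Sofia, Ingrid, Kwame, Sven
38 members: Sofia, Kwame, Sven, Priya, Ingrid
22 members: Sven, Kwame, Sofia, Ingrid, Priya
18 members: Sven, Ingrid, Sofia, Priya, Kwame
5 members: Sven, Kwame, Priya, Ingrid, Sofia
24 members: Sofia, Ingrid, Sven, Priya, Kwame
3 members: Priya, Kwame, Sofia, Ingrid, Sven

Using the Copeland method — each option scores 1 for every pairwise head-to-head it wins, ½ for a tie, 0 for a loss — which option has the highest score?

Sofia

Ingrid: beats Priya; loses to Sven, Sofia, and Kwame → score 1.
Priya: loses to Ingrid, Sven, Sofia, and Kwame → score 0.
Sven: beats Ingrid, Priya, and Kwame; loses to Sofia → score 3.
Sofia: beats Ingrid, Priya, Sven, and Kwame → score 4.
Kwame: beats Ingrid and Priya; loses to Sven and Sofia → score 2.
Sofia has the best pairwise record.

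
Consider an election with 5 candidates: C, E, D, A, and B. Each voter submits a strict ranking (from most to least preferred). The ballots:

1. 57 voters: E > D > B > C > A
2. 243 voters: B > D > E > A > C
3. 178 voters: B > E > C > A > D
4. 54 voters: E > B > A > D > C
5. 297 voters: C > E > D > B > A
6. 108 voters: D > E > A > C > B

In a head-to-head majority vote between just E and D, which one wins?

Voters preferring E to D: 586; preferring D to E: 351.
E wins the head-to-head.

E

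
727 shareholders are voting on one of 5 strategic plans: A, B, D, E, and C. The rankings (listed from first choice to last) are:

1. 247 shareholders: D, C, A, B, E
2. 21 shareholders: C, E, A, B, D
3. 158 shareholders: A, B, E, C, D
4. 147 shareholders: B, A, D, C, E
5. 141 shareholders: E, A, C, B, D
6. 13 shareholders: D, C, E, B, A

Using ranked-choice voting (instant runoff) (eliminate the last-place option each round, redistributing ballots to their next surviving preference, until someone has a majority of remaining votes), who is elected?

Round 1: A 158, B 147, D 260, E 141, C 21. Eliminate C.
Round 2: A 158, B 147, D 260, E 162. Eliminate B.
Round 3: A 305, D 260, E 162. Eliminate E.
Round 4: A 467, D 260. A has a majority.

A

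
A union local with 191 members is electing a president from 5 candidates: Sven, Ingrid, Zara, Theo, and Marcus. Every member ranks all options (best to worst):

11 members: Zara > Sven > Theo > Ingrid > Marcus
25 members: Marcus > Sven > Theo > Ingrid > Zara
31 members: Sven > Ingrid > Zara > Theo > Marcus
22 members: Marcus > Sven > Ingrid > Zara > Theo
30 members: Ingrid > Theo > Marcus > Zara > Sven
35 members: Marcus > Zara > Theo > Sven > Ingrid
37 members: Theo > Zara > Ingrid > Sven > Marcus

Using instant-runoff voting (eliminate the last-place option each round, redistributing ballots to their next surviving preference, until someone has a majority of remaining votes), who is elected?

Theo

Round 1: Sven 31, Ingrid 30, Zara 11, Theo 37, Marcus 82. Eliminate Zara.
Round 2: Sven 42, Ingrid 30, Theo 37, Marcus 82. Eliminate Ingrid.
Round 3: Sven 42, Theo 67, Marcus 82. Eliminate Sven.
Round 4: Theo 109, Marcus 82. Theo has a majority.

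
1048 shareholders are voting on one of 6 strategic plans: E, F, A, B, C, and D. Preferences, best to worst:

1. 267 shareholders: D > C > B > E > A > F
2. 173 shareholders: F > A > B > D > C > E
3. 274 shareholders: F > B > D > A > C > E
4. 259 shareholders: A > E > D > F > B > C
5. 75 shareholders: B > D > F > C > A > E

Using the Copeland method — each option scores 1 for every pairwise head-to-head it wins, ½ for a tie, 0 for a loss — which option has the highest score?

E: beats F; loses to A, B, C, and D → score 1.
F: beats B and C; loses to E, A, and D → score 2.
A: beats E, F, and C; loses to B and D → score 3.
B: beats E, A, and C; loses to F and D → score 3.
C: beats E; loses to F, A, B, and D → score 1.
D: beats E, F, A, B, and C → score 5.
D has the best pairwise record.

D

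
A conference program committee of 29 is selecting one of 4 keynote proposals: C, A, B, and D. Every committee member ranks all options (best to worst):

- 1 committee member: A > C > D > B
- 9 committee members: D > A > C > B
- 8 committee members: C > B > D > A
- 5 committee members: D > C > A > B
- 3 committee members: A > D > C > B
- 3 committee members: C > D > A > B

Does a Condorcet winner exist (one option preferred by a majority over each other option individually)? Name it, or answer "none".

D

D vs C: 17–12 for D.
D vs A: 25–4 for D.
D vs B: 21–8 for D.
D beats every other option head-to-head.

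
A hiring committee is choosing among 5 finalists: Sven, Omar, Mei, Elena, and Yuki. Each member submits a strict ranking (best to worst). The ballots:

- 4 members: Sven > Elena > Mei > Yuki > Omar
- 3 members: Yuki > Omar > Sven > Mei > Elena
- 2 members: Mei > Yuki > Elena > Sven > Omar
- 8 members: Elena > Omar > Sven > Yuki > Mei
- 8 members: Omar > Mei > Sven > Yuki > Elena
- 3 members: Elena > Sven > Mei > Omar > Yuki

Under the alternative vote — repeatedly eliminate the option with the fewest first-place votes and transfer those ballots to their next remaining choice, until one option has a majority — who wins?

Elena

Round 1: Sven 4, Omar 8, Mei 2, Elena 11, Yuki 3. Eliminate Mei.
Round 2: Sven 4, Omar 8, Elena 11, Yuki 5. Eliminate Sven.
Round 3: Omar 8, Elena 15, Yuki 5. Elena has a majority.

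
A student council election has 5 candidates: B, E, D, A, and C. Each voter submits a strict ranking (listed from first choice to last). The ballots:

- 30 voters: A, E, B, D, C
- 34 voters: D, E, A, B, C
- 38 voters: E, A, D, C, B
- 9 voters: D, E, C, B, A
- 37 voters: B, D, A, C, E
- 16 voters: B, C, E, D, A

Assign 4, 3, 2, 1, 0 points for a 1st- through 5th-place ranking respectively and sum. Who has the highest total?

B: 30·2 + 34·1 + 38·0 + 9·1 + 37·4 + 16·4 = 315
E: 30·3 + 34·3 + 38·4 + 9·3 + 37·0 + 16·2 = 403
D: 30·1 + 34·4 + 38·2 + 9·4 + 37·3 + 16·1 = 405
A: 30·4 + 34·2 + 38·3 + 9·0 + 37·2 + 16·0 = 376
C: 30·0 + 34·0 + 38·1 + 9·2 + 37·1 + 16·3 = 141
D has the highest Borda score (405).

D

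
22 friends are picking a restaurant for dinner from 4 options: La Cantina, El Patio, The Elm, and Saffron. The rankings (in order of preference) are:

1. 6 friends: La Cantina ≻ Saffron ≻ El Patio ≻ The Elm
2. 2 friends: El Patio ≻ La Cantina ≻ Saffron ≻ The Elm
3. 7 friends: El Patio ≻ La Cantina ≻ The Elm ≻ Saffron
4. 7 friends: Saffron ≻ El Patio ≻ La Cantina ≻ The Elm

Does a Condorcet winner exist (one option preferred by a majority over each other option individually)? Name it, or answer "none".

Checking pairwise contests:
El Patio beats La Cantina 16–6.
Saffron beats El Patio 13–9.
La Cantina beats The Elm 22–0.
La Cantina beats Saffron 15–7.
Every option loses at least one head-to-head, so there is no Condorcet winner.

none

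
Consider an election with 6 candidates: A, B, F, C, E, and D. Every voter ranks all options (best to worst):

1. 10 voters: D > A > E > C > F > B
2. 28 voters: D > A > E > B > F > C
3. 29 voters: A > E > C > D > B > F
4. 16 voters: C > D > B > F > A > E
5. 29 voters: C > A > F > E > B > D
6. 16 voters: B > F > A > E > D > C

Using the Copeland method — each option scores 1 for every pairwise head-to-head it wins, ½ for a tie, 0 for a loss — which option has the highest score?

A

A: beats B, F, C, E, and D → score 5.
B: beats F; loses to A, C, E, and D → score 1.
F: loses to A, B, C, E, and D → score 0.
C: beats B, F, and D; loses to A and E → score 3.
E: beats B, F, C, and D; loses to A → score 4.
D: beats B and F; loses to A, C, and E → score 2.
A has the best pairwise record.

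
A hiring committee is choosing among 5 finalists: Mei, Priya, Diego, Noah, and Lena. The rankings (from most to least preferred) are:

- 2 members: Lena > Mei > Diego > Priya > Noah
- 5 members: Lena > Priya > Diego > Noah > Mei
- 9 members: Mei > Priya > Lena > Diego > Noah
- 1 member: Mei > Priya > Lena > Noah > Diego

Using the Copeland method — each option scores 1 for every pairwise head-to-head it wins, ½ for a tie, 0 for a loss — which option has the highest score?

Mei: beats Priya, Diego, Noah, and Lena → score 4.
Priya: beats Diego, Noah, and Lena; loses to Mei → score 3.
Diego: beats Noah; loses to Mei, Priya, and Lena → score 1.
Noah: loses to Mei, Priya, Diego, and Lena → score 0.
Lena: beats Diego and Noah; loses to Mei and Priya → score 2.
Mei has the best pairwise record.

Mei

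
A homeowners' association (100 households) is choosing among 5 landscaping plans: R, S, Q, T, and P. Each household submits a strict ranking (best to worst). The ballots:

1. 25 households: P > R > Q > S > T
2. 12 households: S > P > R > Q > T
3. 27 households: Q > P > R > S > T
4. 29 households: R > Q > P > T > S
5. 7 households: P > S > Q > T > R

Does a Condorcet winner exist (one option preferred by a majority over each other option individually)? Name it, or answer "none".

none

Checking pairwise contests:
P beats R 71–29.
R beats S 81–19.
R beats Q 66–34.
R beats T 93–7.
Q beats P 56–44.
Every option loses at least one head-to-head, so there is no Condorcet winner.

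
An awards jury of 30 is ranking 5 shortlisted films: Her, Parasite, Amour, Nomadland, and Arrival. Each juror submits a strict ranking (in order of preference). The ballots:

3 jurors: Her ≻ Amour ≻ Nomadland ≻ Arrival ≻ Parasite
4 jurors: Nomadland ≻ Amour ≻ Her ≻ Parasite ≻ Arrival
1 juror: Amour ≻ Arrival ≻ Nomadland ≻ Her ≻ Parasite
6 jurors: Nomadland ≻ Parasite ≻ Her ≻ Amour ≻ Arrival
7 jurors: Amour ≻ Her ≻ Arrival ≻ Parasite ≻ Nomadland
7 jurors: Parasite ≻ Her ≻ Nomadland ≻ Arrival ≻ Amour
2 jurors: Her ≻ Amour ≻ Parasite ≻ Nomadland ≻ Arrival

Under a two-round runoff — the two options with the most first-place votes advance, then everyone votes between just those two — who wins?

Nomadland

Round 1 first-place votes: Her 5, Parasite 7, Amour 8, Nomadland 10, Arrival 0.
Nomadland and Amour advance.
Runoff: Nomadland is preferred to Amour by 17 voters; Amour by 13.
Nomadland wins the runoff.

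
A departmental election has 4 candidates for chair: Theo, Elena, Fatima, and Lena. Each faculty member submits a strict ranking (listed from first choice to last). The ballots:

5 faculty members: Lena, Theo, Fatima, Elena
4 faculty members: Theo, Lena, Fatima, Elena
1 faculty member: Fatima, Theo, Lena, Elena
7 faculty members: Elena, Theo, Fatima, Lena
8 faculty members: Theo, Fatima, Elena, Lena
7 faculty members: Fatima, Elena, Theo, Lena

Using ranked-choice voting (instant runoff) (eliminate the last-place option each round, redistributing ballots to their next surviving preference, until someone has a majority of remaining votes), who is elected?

Round 1: Theo 12, Elena 7, Fatima 8, Lena 5. Eliminate Lena.
Round 2: Theo 17, Elena 7, Fatima 8. Theo has a majority.

Theo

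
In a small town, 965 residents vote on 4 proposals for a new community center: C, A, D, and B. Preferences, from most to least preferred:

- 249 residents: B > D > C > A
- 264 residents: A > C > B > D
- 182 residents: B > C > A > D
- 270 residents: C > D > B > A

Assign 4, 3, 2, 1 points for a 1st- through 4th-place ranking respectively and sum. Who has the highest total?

C: 249·2 + 264·3 + 182·3 + 270·4 = 2916
A: 249·1 + 264·4 + 182·2 + 270·1 = 1939
D: 249·3 + 264·1 + 182·1 + 270·3 = 2003
B: 249·4 + 264·2 + 182·4 + 270·2 = 2792
C has the highest Borda score (2916).

C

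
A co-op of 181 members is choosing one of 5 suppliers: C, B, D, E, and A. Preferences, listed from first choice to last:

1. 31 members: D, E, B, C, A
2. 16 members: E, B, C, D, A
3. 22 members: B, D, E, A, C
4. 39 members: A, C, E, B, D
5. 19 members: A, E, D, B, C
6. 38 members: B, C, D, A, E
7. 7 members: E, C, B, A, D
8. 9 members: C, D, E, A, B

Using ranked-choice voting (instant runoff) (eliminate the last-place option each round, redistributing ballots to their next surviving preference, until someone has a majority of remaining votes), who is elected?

B

Round 1: C 9, B 60, D 31, E 23, A 58. Eliminate C.
Round 2: B 60, D 40, E 23, A 58. Eliminate E.
Round 3: B 83, D 40, A 58. Eliminate D.
Round 4: B 114, A 67. B has a majority.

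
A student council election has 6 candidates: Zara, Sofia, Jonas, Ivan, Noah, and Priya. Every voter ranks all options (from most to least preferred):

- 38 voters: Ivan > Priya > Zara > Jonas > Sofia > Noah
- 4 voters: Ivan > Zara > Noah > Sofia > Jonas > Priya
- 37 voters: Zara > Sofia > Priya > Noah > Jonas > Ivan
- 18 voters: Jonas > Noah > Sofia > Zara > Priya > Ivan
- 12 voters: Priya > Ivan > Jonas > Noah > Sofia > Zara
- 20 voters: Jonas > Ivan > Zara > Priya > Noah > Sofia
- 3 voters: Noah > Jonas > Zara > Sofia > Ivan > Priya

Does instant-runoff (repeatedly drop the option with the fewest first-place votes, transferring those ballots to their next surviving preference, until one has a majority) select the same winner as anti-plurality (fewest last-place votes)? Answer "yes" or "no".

Instant-runoff — R1 Zara 37, Sofia 0, Jonas 38, Ivan 42, Noah 3, Priya 12 (Sofia out); R2 Zara 37, Jonas 38, Ivan 42, Noah 3, Priya 12 (Noah out); R3 Zara 37, Jonas 41, Ivan 42, Priya 12 (Priya out); R4 Zara 37, Jonas 41, Ivan 54 (Zara out); R5 Jonas 78, Ivan 54 (Jonas winner). Winner: Jonas.
Anti-plurality — last-place votes: Zara 12, Sofia 20, Jonas 0, Ivan 55, Noah 38, Priya 7. Winner: Jonas.
The two methods agree.

yes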